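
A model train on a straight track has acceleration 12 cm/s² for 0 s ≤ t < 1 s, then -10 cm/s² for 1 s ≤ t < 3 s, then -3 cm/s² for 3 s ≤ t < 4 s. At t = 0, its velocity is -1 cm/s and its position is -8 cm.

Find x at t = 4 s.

-11.5 cm

On each constant-a segment, Δv = aΔt and Δx = v₀Δt + ½aΔt²; chain segment to segment.
0–1 s: v starts -1 cm/s; Δx = -1·1 + ½·12·1² = 5 cm; v ends 11 cm/s.
1–3 s: v starts 11 cm/s; Δx = 11·2 + ½·-10·2² = 2 cm; v ends -9 cm/s.
3–4 s: v starts -9 cm/s; Δx = -9·1 + ½·-3·1² = -10.5 cm; v ends -12 cm/s.
x(4) = -8 + Σ Δx = -11.5 cm.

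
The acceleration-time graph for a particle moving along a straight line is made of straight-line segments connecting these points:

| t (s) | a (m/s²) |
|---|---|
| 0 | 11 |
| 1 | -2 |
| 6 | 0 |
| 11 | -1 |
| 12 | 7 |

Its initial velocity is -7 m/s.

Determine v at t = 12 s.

Δv equals the area under the a-t graph; then v = v₀ + Δv.
0–1 s: ½(11 + -2)(1) = 4.5 m/s
1–6 s: ½(-2 + 0)(5) = -5 m/s
6–11 s: ½(0 + -1)(5) = -2.5 m/s
11–12 s: ½(-1 + 7)(1) = 3 m/s
Δv = 0 m/s, so v(12) = -7 + (0) = -7 m/s.

-7 m/s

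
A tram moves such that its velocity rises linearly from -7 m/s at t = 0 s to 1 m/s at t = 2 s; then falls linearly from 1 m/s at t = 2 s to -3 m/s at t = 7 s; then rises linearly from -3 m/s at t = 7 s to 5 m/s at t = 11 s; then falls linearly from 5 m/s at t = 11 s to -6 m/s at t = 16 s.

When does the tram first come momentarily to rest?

v changes sign on 0–2 s (from -7 to 1); the graph is linear there, so v = 0 at t = 0 + (7)·(2 − 0)/(1 − -7) = 1.75 s.

t = 1.75 s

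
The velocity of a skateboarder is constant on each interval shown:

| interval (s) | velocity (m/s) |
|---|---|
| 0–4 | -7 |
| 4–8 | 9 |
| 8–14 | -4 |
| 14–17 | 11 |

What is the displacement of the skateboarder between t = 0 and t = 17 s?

Displacement is the signed area under the v-t curve.
0–4 s: -7 × 4 = -28 m
4–8 s: 9 × 4 = 36 m
8–14 s: -4 × 6 = -24 m
14–17 s: 11 × 3 = 33 m
Net displacement = 17 m

17 m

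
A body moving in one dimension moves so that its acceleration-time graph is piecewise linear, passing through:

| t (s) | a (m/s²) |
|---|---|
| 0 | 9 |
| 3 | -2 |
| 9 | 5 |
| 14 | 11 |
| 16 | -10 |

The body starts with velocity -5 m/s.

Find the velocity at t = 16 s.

Δv equals the area under the a-t graph; then v = v₀ + Δv.
0–3 s: ½(9 + -2)(3) = 10.5 m/s
3–9 s: ½(-2 + 5)(6) = 9 m/s
9–14 s: ½(5 + 11)(5) = 40 m/s
14–16 s: ½(11 + -10)(2) = 1 m/s
Δv = 60.5 m/s, so v(16) = -5 + (60.5) = 55.5 m/s.

55.5 m/s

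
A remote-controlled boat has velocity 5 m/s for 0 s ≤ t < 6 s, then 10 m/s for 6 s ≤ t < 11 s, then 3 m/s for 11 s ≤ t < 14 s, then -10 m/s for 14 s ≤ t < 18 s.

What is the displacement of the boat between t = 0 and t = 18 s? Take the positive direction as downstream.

Displacement is the signed area under the v-t curve.
0–6 s: 5 × 6 = 30 m
6–11 s: 10 × 5 = 50 m
11–14 s: 3 × 3 = 9 m
14–18 s: -10 × 4 = -40 m
Net displacement = 49 m

49 m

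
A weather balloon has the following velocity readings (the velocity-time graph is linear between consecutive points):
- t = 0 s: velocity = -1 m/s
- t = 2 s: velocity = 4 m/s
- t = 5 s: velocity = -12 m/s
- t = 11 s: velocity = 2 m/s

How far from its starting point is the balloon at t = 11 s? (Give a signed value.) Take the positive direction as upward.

Displacement is the signed area under the v-t curve.
0–2 s: ½(-1 + 4)(2) = 3 m
2–5 s: ½(4 + -12)(3) = -12 m
5–11 s: ½(-12 + 2)(6) = -30 m
Net displacement = -39 m

-39 m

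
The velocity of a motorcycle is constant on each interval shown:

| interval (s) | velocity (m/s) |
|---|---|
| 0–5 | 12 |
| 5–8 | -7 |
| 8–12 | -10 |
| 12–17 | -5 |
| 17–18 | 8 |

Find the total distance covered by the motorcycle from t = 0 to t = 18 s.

Total distance travelled is ∫|v| dt — sum the magnitudes of each area piece.
0–5 s: |12| × 5 = 60 m
5–8 s: |-7| × 3 = 21 m
8–12 s: |-10| × 4 = 40 m
12–17 s: |-5| × 5 = 25 m
17–18 s: |8| × 1 = 8 m
Total distance = 154 m

154 m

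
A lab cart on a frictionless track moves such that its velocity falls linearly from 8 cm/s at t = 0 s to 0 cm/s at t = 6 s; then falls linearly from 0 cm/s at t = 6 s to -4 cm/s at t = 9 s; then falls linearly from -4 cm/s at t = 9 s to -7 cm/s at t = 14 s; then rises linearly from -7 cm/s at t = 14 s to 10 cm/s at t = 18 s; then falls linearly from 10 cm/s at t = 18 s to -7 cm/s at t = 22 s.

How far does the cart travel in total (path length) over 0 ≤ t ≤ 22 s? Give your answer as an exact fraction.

Total distance travelled is ∫|v| dt — sum the magnitudes of each area piece.
0–6 s: |½(8 + 0)(6)| = 24 cm
6–9 s: |½(0 + -4)(3)| = 6 cm
9–14 s: |½(-4 + -7)(5)| = 27.5 cm
14–18 s: v = 0 at t = 266/17 s; triangle areas 98/17 + 200/17 = 298/17 cm
18–22 s: v = 0 at t = 346/17 s; triangle areas 200/17 + 98/17 = 298/17 cm
Total distance = 3147/34 cm

3147/34 cm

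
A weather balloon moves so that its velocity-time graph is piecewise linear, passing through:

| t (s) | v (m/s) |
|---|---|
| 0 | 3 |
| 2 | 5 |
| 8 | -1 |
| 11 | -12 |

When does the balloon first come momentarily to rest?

t = 7 s

v changes sign on 2–8 s (from 5 to -1); the graph is linear there, so v = 0 at t = 2 + (-5)·(8 − 2)/(-1 − 5) = 7 s.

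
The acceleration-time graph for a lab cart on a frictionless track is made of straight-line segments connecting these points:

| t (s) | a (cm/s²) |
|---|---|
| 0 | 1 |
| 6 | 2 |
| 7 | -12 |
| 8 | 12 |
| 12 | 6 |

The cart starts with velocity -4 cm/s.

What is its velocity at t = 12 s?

36 cm/s

Δv equals the area under the a-t graph; then v = v₀ + Δv.
0–6 s: ½(1 + 2)(6) = 9 cm/s
6–7 s: ½(2 + -12)(1) = -5 cm/s
7–8 s: ½(-12 + 12)(1) = 0 cm/s
8–12 s: ½(12 + 6)(4) = 36 cm/s
Δv = 40 cm/s, so v(12) = -4 + (40) = 36 cm/s.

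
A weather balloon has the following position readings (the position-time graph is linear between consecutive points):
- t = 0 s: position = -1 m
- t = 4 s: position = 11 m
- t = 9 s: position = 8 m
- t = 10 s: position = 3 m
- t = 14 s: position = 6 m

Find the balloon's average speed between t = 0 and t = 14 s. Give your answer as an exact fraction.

Average speed = (total path length)/(elapsed time); on a piecewise-linear x-t graph the path length is Σ|Δx|.
0–4 s: |Δx| = |11 − -1| = 12 m
4–9 s: |Δx| = |8 − 11| = 3 m
9–10 s: |Δx| = |3 − 8| = 5 m
10–14 s: |Δx| = |6 − 3| = 3 m
Total path = 23 m; average speed = 23/14 = 23/14 m/s.

23/14 m/s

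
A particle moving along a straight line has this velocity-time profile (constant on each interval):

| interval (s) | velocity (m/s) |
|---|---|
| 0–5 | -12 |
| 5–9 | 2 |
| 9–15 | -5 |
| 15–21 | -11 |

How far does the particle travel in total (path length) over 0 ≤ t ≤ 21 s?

164 m

Distance (not displacement) is the total path length: add the absolute areas under v-t.
0–5 s: |-12| × 5 = 60 m
5–9 s: |2| × 4 = 8 m
9–15 s: |-5| × 6 = 30 m
15–21 s: |-11| × 6 = 66 m
Total distance = 164 m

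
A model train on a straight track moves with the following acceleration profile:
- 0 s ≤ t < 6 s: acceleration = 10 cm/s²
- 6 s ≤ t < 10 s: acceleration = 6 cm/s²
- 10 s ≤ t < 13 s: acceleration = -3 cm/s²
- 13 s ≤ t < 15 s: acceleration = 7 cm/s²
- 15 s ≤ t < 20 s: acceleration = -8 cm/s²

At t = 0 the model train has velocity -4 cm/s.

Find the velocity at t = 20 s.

45 cm/s

Δv equals the area under the a-t graph; then v = v₀ + Δv.
0–6 s: 10 × 6 = 60 cm/s
6–10 s: 6 × 4 = 24 cm/s
10–13 s: -3 × 3 = -9 cm/s
13–15 s: 7 × 2 = 14 cm/s
15–20 s: -8 × 5 = -40 cm/s
Δv = 49 cm/s, so v(20) = -4 + (49) = 45 cm/s.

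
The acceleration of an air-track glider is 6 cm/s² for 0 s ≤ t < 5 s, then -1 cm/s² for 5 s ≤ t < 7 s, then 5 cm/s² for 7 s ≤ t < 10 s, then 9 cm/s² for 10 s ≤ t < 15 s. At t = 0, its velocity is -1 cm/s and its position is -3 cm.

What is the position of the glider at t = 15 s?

549 cm

On each constant-a segment, Δv = aΔt and Δx = v₀Δt + ½aΔt²; chain segment to segment.
0–5 s: v starts -1 cm/s; Δx = -1·5 + ½·6·5² = 70 cm; v ends 29 cm/s.
5–7 s: v starts 29 cm/s; Δx = 29·2 + ½·-1·2² = 56 cm; v ends 27 cm/s.
7–10 s: v starts 27 cm/s; Δx = 27·3 + ½·5·3² = 103.5 cm; v ends 42 cm/s.
10–15 s: v starts 42 cm/s; Δx = 42·5 + ½·9·5² = 322.5 cm; v ends 87 cm/s.
x(15) = -3 + Σ Δx = 549 cm.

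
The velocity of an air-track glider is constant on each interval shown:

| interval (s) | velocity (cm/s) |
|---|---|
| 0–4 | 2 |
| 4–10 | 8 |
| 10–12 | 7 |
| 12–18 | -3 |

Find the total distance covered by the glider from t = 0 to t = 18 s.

88 cm

Total distance travelled is ∫|v| dt — sum the magnitudes of each area piece.
0–4 s: |2| × 4 = 8 cm
4–10 s: |8| × 6 = 48 cm
10–12 s: |7| × 2 = 14 cm
12–18 s: |-3| × 6 = 18 cm
Total distance = 88 cm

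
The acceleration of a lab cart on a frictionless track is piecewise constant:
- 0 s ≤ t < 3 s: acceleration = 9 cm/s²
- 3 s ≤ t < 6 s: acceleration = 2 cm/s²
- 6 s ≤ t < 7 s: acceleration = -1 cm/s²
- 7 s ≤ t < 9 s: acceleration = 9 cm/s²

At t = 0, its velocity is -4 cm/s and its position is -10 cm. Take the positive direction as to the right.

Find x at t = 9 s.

199 cm

On each constant-a segment, Δv = aΔt and Δx = v₀Δt + ½aΔt²; chain segment to segment.
0–3 s: v starts -4 cm/s; Δx = -4·3 + ½·9·3² = 28.5 cm; v ends 23 cm/s.
3–6 s: v starts 23 cm/s; Δx = 23·3 + ½·2·3² = 78 cm; v ends 29 cm/s.
6–7 s: v starts 29 cm/s; Δx = 29·1 + ½·-1·1² = 28.5 cm; v ends 28 cm/s.
7–9 s: v starts 28 cm/s; Δx = 28·2 + ½·9·2² = 74 cm; v ends 46 cm/s.
x(9) = -10 + Σ Δx = 199 cm.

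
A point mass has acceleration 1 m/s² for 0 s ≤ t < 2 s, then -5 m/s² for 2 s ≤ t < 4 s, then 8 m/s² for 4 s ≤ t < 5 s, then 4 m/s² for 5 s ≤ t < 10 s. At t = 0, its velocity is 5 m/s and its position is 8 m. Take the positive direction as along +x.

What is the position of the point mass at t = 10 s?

On each constant-a segment, Δv = aΔt and Δx = v₀Δt + ½aΔt²; chain segment to segment.
0–2 s: v starts 5 m/s; Δx = 5·2 + ½·1·2² = 12 m; v ends 7 m/s.
2–4 s: v starts 7 m/s; Δx = 7·2 + ½·-5·2² = 4 m; v ends -3 m/s.
4–5 s: v starts -3 m/s; Δx = -3·1 + ½·8·1² = 1 m; v ends 5 m/s.
5–10 s: v starts 5 m/s; Δx = 5·5 + ½·4·5² = 75 m; v ends 25 m/s.
x(10) = 8 + Σ Δx = 100 m.

100 m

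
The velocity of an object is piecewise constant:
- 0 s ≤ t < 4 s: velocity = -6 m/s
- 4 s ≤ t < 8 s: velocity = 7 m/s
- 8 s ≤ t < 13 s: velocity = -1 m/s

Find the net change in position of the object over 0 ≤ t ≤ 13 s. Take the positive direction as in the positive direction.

-1 m

Displacement is the signed area under the v-t curve.
0–4 s: -6 × 4 = -24 m
4–8 s: 7 × 4 = 28 m
8–13 s: -1 × 5 = -5 m
Net displacement = -1 m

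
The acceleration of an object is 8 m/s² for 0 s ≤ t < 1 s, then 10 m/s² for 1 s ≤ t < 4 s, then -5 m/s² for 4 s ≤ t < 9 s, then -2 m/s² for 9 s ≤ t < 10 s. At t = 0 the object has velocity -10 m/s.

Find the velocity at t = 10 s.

Δv equals the area under the a-t graph; then v = v₀ + Δv.
0–1 s: 8 × 1 = 8 m/s
1–4 s: 10 × 3 = 30 m/s
4–9 s: -5 × 5 = -25 m/s
9–10 s: -2 × 1 = -2 m/s
Δv = 11 m/s, so v(10) = -10 + (11) = 1 m/s.

1 m/s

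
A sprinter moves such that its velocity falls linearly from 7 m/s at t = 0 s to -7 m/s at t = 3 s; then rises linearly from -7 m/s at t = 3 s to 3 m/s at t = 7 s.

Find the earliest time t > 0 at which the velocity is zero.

t = 1.5 s

v changes sign on 0–3 s (from 7 to -7); the graph is linear there, so v = 0 at t = 0 + (-7)·(3 − 0)/(-7 − 7) = 1.5 s.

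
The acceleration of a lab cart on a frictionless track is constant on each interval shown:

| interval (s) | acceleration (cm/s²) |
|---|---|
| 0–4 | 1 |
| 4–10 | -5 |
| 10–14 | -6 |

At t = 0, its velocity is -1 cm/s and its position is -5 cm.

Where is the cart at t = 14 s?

-229 cm

On each constant-a segment, Δv = aΔt and Δx = v₀Δt + ½aΔt²; chain segment to segment.
0–4 s: v starts -1 cm/s; Δx = -1·4 + ½·1·4² = 4 cm; v ends 3 cm/s.
4–10 s: v starts 3 cm/s; Δx = 3·6 + ½·-5·6² = -72 cm; v ends -27 cm/s.
10–14 s: v starts -27 cm/s; Δx = -27·4 + ½·-6·4² = -156 cm; v ends -51 cm/s.
x(14) = -5 + Σ Δx = -229 cm.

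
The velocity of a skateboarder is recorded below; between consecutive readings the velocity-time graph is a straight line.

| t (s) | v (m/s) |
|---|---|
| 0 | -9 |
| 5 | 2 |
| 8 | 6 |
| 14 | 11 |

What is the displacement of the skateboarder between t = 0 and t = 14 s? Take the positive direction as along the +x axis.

45.5 m

Net displacement equals the area under the velocity-time graph (areas below the axis count negative).
0–5 s: ½(-9 + 2)(5) = -17.5 m
5–8 s: ½(2 + 6)(3) = 12 m
8–14 s: ½(6 + 11)(6) = 51 m
Net displacement = 45.5 m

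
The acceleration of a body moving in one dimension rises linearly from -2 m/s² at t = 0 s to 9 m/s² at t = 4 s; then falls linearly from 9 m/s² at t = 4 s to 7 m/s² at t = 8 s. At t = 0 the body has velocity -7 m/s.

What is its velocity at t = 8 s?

Δv equals the area under the a-t graph; then v = v₀ + Δv.
0–4 s: ½(-2 + 9)(4) = 14 m/s
4–8 s: ½(9 + 7)(4) = 32 m/s
Δv = 46 m/s, so v(8) = -7 + (46) = 39 m/s.

39 m/s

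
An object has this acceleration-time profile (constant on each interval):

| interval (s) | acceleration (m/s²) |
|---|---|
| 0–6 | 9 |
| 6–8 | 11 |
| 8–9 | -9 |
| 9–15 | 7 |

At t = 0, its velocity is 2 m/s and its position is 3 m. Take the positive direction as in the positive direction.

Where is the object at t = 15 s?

On each constant-a segment, Δv = aΔt and Δx = v₀Δt + ½aΔt²; chain segment to segment.
0–6 s: v starts 2 m/s; Δx = 2·6 + ½·9·6² = 174 m; v ends 56 m/s.
6–8 s: v starts 56 m/s; Δx = 56·2 + ½·11·2² = 134 m; v ends 78 m/s.
8–9 s: v starts 78 m/s; Δx = 78·1 + ½·-9·1² = 73.5 m; v ends 69 m/s.
9–15 s: v starts 69 m/s; Δx = 69·6 + ½·7·6² = 540 m; v ends 111 m/s.
x(15) = 3 + Σ Δx = 924.5 m.

924.5 m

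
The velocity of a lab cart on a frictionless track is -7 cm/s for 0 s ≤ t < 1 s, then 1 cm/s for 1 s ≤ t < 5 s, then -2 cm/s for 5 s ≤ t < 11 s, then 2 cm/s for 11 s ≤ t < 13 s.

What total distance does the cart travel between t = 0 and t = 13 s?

Distance (not displacement) is the total path length: add the absolute areas under v-t.
0–1 s: |-7| × 1 = 7 cm
1–5 s: |1| × 4 = 4 cm
5–11 s: |-2| × 6 = 12 cm
11–13 s: |2| × 2 = 4 cm
Total distance = 27 cm

27 cm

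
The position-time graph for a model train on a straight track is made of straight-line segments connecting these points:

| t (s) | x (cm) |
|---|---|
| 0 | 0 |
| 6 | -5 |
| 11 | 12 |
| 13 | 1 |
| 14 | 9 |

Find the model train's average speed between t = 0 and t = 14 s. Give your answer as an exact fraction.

41/14 cm/s

Average speed = (total path length)/(elapsed time); on a piecewise-linear x-t graph the path length is Σ|Δx|.
0–6 s: |Δx| = |-5 − 0| = 5 cm
6–11 s: |Δx| = |12 − -5| = 17 cm
11–13 s: |Δx| = |1 − 12| = 11 cm
13–14 s: |Δx| = |9 − 1| = 8 cm
Total path = 41 cm; average speed = 41/14 = 41/14 cm/s.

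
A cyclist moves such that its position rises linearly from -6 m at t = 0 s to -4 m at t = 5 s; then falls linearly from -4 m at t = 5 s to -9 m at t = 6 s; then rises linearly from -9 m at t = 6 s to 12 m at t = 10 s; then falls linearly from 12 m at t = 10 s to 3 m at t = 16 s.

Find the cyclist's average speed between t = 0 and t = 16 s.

2.3125 m/s

Average speed = (total path length)/(elapsed time); on a piecewise-linear x-t graph the path length is Σ|Δx|.
0–5 s: |Δx| = |-4 − -6| = 2 m
5–6 s: |Δx| = |-9 − -4| = 5 m
6–10 s: |Δx| = |12 − -9| = 21 m
10–16 s: |Δx| = |3 − 12| = 9 m
Total path = 37 m; average speed = 37/16 = 2.3125 m/s.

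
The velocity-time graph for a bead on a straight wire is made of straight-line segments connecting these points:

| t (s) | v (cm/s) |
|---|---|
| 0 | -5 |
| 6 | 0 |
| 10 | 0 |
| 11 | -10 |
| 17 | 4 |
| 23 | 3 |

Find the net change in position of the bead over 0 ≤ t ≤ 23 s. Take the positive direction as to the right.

-17 cm

Net displacement equals the area under the velocity-time graph (areas below the axis count negative).
0–6 s: ½(-5 + 0)(6) = -15 cm
6–10 s: 0 × 4 = 0 cm
10–11 s: ½(0 + -10)(1) = -5 cm
11–17 s: ½(-10 + 4)(6) = -18 cm
17–23 s: ½(4 + 3)(6) = 21 cm
Net displacement = -17 cm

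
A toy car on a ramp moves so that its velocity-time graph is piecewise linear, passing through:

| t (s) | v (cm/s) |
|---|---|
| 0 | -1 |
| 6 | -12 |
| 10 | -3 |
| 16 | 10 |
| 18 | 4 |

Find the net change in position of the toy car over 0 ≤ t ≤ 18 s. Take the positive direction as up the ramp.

Net displacement equals the area under the velocity-time graph (areas below the axis count negative).
0–6 s: ½(-1 + -12)(6) = -39 cm
6–10 s: ½(-12 + -3)(4) = -30 cm
10–16 s: ½(-3 + 10)(6) = 21 cm
16–18 s: ½(10 + 4)(2) = 14 cm
Net displacement = -34 cm

-34 cm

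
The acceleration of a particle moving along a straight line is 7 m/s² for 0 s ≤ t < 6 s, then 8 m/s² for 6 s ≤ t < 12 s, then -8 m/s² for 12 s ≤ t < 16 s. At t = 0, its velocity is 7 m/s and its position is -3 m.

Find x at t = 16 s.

927 m

On each constant-a segment, Δv = aΔt and Δx = v₀Δt + ½aΔt²; chain segment to segment.
0–6 s: v starts 7 m/s; Δx = 7·6 + ½·7·6² = 168 m; v ends 49 m/s.
6–12 s: v starts 49 m/s; Δx = 49·6 + ½·8·6² = 438 m; v ends 97 m/s.
12–16 s: v starts 97 m/s; Δx = 97·4 + ½·-8·4² = 324 m; v ends 65 m/s.
x(16) = -3 + Σ Δx = 927 m.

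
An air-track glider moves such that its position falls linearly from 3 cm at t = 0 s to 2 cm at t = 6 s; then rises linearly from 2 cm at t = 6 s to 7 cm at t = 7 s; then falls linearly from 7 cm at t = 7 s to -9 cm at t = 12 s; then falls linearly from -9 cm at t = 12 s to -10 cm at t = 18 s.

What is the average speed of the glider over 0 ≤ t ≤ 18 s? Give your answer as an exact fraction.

23/18 cm/s

Average speed = (total path length)/(elapsed time); on a piecewise-linear x-t graph the path length is Σ|Δx|.
0–6 s: |Δx| = |2 − 3| = 1 cm
6–7 s: |Δx| = |7 − 2| = 5 cm
7–12 s: |Δx| = |-9 − 7| = 16 cm
12–18 s: |Δx| = |-10 − -9| = 1 cm
Total path = 23 cm; average speed = 23/18 = 23/18 cm/s.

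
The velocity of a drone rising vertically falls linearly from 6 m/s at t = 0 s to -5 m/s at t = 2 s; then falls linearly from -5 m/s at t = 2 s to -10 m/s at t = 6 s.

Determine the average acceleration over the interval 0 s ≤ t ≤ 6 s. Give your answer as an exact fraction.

-8/3 m/s²

Average acceleration = Δv/Δt = (-10 − 6)/(6 − 0) = -8/3 m/s².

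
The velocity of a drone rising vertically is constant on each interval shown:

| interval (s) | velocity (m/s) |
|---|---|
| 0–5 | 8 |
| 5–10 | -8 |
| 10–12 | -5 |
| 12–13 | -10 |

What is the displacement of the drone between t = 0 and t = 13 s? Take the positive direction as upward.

-20 m

Displacement is the signed area under the v-t curve.
0–5 s: 8 × 5 = 40 m
5–10 s: -8 × 5 = -40 m
10–12 s: -5 × 2 = -10 m
12–13 s: -10 × 1 = -10 m
Net displacement = -20 m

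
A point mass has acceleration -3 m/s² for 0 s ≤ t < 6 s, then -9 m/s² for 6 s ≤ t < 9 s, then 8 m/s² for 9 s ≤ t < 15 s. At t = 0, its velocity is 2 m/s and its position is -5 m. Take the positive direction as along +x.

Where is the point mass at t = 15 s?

-249.5 m

On each constant-a segment, Δv = aΔt and Δx = v₀Δt + ½aΔt²; chain segment to segment.
0–6 s: v starts 2 m/s; Δx = 2·6 + ½·-3·6² = -42 m; v ends -16 m/s.
6–9 s: v starts -16 m/s; Δx = -16·3 + ½·-9·3² = -88.5 m; v ends -43 m/s.
9–15 s: v starts -43 m/s; Δx = -43·6 + ½·8·6² = -114 m; v ends 5 m/s.
x(15) = -5 + Σ Δx = -249.5 m.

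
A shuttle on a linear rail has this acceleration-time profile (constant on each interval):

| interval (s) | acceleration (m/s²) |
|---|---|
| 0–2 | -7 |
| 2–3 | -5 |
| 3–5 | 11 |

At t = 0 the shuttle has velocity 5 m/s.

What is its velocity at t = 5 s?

8 m/s

Δv equals the area under the a-t graph; then v = v₀ + Δv.
0–2 s: -7 × 2 = -14 m/s
2–3 s: -5 × 1 = -5 m/s
3–5 s: 11 × 2 = 22 m/s
Δv = 3 m/s, so v(5) = 5 + (3) = 8 m/s.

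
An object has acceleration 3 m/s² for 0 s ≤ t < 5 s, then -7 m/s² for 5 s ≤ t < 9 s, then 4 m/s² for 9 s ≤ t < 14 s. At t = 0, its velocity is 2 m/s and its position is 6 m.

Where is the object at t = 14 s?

60.5 m

On each constant-a segment, Δv = aΔt and Δx = v₀Δt + ½aΔt²; chain segment to segment.
0–5 s: v starts 2 m/s; Δx = 2·5 + ½·3·5² = 47.5 m; v ends 17 m/s.
5–9 s: v starts 17 m/s; Δx = 17·4 + ½·-7·4² = 12 m; v ends -11 m/s.
9–14 s: v starts -11 m/s; Δx = -11·5 + ½·4·5² = -5 m; v ends 9 m/s.
x(14) = 6 + Σ Δx = 60.5 m.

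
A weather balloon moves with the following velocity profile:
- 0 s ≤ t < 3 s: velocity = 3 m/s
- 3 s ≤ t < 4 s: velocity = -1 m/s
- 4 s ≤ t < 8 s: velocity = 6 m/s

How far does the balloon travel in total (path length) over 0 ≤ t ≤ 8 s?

Distance (not displacement) is the total path length: add the absolute areas under v-t.
0–3 s: |3| × 3 = 9 m
3–4 s: |-1| × 1 = 1 m
4–8 s: |6| × 4 = 24 m
Total distance = 34 m

34 m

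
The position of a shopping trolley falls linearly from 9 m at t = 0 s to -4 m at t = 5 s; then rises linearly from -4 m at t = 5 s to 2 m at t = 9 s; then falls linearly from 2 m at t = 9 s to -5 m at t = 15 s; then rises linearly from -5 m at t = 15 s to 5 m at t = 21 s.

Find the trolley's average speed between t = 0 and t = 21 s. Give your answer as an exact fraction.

Average speed = (total path length)/(elapsed time); on a piecewise-linear x-t graph the path length is Σ|Δx|.
0–5 s: |Δx| = |-4 − 9| = 13 m
5–9 s: |Δx| = |2 − -4| = 6 m
9–15 s: |Δx| = |-5 − 2| = 7 m
15–21 s: |Δx| = |5 − -5| = 10 m
Total path = 36 m; average speed = 36/21 = 12/7 m/s.

12/7 m/s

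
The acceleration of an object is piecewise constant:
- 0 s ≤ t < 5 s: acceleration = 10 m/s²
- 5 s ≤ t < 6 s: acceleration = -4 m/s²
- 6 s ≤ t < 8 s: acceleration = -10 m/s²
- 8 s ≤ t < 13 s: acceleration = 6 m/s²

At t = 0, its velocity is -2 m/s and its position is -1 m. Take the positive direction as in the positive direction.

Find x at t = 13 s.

On each constant-a segment, Δv = aΔt and Δx = v₀Δt + ½aΔt²; chain segment to segment.
0–5 s: v starts -2 m/s; Δx = -2·5 + ½·10·5² = 115 m; v ends 48 m/s.
5–6 s: v starts 48 m/s; Δx = 48·1 + ½·-4·1² = 46 m; v ends 44 m/s.
6–8 s: v starts 44 m/s; Δx = 44·2 + ½·-10·2² = 68 m; v ends 24 m/s.
8–13 s: v starts 24 m/s; Δx = 24·5 + ½·6·5² = 195 m; v ends 54 m/s.
x(13) = -1 + Σ Δx = 423 m.

423 m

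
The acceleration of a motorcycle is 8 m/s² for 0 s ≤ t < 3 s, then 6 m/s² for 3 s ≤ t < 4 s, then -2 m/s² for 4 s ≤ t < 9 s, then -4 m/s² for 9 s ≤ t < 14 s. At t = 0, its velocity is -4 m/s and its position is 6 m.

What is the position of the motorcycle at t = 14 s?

On each constant-a segment, Δv = aΔt and Δx = v₀Δt + ½aΔt²; chain segment to segment.
0–3 s: v starts -4 m/s; Δx = -4·3 + ½·8·3² = 24 m; v ends 20 m/s.
3–4 s: v starts 20 m/s; Δx = 20·1 + ½·6·1² = 23 m; v ends 26 m/s.
4–9 s: v starts 26 m/s; Δx = 26·5 + ½·-2·5² = 105 m; v ends 16 m/s.
9–14 s: v starts 16 m/s; Δx = 16·5 + ½·-4·5² = 30 m; v ends -4 m/s.
x(14) = 6 + Σ Δx = 188 m.

188 m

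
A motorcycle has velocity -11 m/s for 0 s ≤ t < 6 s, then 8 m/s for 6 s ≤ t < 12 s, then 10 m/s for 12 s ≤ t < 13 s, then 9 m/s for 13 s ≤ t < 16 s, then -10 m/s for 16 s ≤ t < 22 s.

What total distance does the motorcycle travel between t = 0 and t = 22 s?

211 m

Total distance travelled is ∫|v| dt — sum the magnitudes of each area piece.
0–6 s: |-11| × 6 = 66 m
6–12 s: |8| × 6 = 48 m
12–13 s: |10| × 1 = 10 m
13–16 s: |9| × 3 = 27 m
16–22 s: |-10| × 6 = 60 m
Total distance = 211 m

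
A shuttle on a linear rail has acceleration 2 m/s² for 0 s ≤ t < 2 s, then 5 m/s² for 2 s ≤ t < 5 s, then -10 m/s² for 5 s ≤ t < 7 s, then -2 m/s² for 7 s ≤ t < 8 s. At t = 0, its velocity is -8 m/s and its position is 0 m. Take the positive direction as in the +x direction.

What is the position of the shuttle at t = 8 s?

-9.5 m

On each constant-a segment, Δv = aΔt and Δx = v₀Δt + ½aΔt²; chain segment to segment.
0–2 s: v starts -8 m/s; Δx = -8·2 + ½·2·2² = -12 m; v ends -4 m/s.
2–5 s: v starts -4 m/s; Δx = -4·3 + ½·5·3² = 10.5 m; v ends 11 m/s.
5–7 s: v starts 11 m/s; Δx = 11·2 + ½·-10·2² = 2 m; v ends -9 m/s.
7–8 s: v starts -9 m/s; Δx = -9·1 + ½·-2·1² = -10 m; v ends -11 m/s.
x(8) = 0 + Σ Δx = -9.5 m.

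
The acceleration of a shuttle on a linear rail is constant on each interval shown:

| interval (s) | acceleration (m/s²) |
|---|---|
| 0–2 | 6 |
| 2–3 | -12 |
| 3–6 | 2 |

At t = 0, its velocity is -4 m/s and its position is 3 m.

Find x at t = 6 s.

6 m

On each constant-a segment, Δv = aΔt and Δx = v₀Δt + ½aΔt²; chain segment to segment.
0–2 s: v starts -4 m/s; Δx = -4·2 + ½·6·2² = 4 m; v ends 8 m/s.
2–3 s: v starts 8 m/s; Δx = 8·1 + ½·-12·1² = 2 m; v ends -4 m/s.
3–6 s: v starts -4 m/s; Δx = -4·3 + ½·2·3² = -3 m; v ends 2 m/s.
x(6) = 3 + Σ Δx = 6 m.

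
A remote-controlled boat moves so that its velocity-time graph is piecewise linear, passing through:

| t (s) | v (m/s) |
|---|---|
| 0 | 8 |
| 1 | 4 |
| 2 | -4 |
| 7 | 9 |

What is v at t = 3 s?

-1.4 m/s

On 2–7 s the graph is linear from -4 to 9 m/s: v(3) = -4 + (9 − -4)·(3 − 2)/(7 − 2) = -1.4 m/s.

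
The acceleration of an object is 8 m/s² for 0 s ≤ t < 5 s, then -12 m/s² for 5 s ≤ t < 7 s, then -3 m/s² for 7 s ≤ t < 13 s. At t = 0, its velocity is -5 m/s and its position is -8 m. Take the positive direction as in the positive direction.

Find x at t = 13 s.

125 m

On each constant-a segment, Δv = aΔt and Δx = v₀Δt + ½aΔt²; chain segment to segment.
0–5 s: v starts -5 m/s; Δx = -5·5 + ½·8·5² = 75 m; v ends 35 m/s.
5–7 s: v starts 35 m/s; Δx = 35·2 + ½·-12·2² = 46 m; v ends 11 m/s.
7–13 s: v starts 11 m/s; Δx = 11·6 + ½·-3·6² = 12 m; v ends -7 m/s.
x(13) = -8 + Σ Δx = 125 m.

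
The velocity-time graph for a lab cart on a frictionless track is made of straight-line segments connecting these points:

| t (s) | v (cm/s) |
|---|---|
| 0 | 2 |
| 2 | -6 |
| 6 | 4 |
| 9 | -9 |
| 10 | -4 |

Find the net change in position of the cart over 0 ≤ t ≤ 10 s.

Displacement is the signed area under the v-t curve.
0–2 s: ½(2 + -6)(2) = -4 cm
2–6 s: ½(-6 + 4)(4) = -4 cm
6–9 s: ½(4 + -9)(3) = -7.5 cm
9–10 s: ½(-9 + -4)(1) = -6.5 cm
Net displacement = -22 cm

-22 cm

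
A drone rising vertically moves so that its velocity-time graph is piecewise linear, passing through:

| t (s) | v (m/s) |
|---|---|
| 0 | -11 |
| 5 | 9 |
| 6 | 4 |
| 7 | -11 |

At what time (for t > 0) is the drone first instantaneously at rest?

v changes sign on 0–5 s (from -11 to 9); the graph is linear there, so v = 0 at t = 0 + (11)·(5 − 0)/(9 − -11) = 2.75 s.

t = 2.75 s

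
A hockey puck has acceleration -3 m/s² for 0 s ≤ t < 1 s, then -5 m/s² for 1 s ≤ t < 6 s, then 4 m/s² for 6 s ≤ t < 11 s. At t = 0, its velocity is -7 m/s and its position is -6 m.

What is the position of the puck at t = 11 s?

-252 m

On each constant-a segment, Δv = aΔt and Δx = v₀Δt + ½aΔt²; chain segment to segment.
0–1 s: v starts -7 m/s; Δx = -7·1 + ½·-3·1² = -8.5 m; v ends -10 m/s.
1–6 s: v starts -10 m/s; Δx = -10·5 + ½·-5·5² = -112.5 m; v ends -35 m/s.
6–11 s: v starts -35 m/s; Δx = -35·5 + ½·4·5² = -125 m; v ends -15 m/s.
x(11) = -6 + Σ Δx = -252 m.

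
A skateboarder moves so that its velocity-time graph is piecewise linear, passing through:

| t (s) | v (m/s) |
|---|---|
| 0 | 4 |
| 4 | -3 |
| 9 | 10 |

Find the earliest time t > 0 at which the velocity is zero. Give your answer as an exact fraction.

t = 16/7 s

v changes sign on 0–4 s (from 4 to -3); the graph is linear there, so v = 0 at t = 0 + (-4)·(4 − 0)/(-3 − 4) = 16/7 s.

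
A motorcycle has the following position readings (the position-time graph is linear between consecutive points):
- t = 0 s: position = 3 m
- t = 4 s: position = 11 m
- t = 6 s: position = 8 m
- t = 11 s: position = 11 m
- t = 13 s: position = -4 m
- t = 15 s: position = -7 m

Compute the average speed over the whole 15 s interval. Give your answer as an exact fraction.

32/15 m/s

Average speed = (total path length)/(elapsed time); on a piecewise-linear x-t graph the path length is Σ|Δx|.
0–4 s: |Δx| = |11 − 3| = 8 m
4–6 s: |Δx| = |8 − 11| = 3 m
6–11 s: |Δx| = |11 − 8| = 3 m
11–13 s: |Δx| = |-4 − 11| = 15 m
13–15 s: |Δx| = |-7 − -4| = 3 m
Total path = 32 m; average speed = 32/15 = 32/15 m/s.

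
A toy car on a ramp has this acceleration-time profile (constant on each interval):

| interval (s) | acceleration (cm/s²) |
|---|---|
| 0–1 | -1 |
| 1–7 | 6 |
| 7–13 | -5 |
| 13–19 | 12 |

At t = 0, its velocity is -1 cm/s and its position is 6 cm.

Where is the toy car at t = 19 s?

On each constant-a segment, Δv = aΔt and Δx = v₀Δt + ½aΔt²; chain segment to segment.
0–1 s: v starts -1 cm/s; Δx = -1·1 + ½·-1·1² = -1.5 cm; v ends -2 cm/s.
1–7 s: v starts -2 cm/s; Δx = -2·6 + ½·6·6² = 96 cm; v ends 34 cm/s.
7–13 s: v starts 34 cm/s; Δx = 34·6 + ½·-5·6² = 114 cm; v ends 4 cm/s.
13–19 s: v starts 4 cm/s; Δx = 4·6 + ½·12·6² = 240 cm; v ends 76 cm/s.
x(19) = 6 + Σ Δx = 454.5 cm.

454.5 cm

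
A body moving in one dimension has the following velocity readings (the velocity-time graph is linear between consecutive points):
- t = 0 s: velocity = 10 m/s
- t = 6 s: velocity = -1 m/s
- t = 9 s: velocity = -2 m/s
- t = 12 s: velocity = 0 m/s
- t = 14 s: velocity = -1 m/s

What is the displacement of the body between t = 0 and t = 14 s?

18.5 m

Displacement is the signed area under the v-t curve.
0–6 s: ½(10 + -1)(6) = 27 m
6–9 s: ½(-1 + -2)(3) = -4.5 m
9–12 s: ½(-2 + 0)(3) = -3 m
12–14 s: ½(0 + -1)(2) = -1 m
Net displacement = 18.5 m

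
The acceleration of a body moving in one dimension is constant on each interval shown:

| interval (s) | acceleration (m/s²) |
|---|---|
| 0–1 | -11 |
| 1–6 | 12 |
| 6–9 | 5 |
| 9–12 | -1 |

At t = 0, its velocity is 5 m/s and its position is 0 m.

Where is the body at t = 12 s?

On each constant-a segment, Δv = aΔt and Δx = v₀Δt + ½aΔt²; chain segment to segment.
0–1 s: v starts 5 m/s; Δx = 5·1 + ½·-11·1² = -0.5 m; v ends -6 m/s.
1–6 s: v starts -6 m/s; Δx = -6·5 + ½·12·5² = 120 m; v ends 54 m/s.
6–9 s: v starts 54 m/s; Δx = 54·3 + ½·5·3² = 184.5 m; v ends 69 m/s.
9–12 s: v starts 69 m/s; Δx = 69·3 + ½·-1·3² = 202.5 m; v ends 66 m/s.
x(12) = 0 + Σ Δx = 506.5 m.

506.5 m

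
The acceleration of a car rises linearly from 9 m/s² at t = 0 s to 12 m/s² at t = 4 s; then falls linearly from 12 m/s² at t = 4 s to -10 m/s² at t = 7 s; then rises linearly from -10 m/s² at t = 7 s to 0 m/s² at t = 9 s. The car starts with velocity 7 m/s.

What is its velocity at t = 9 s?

Δv equals the area under the a-t graph; then v = v₀ + Δv.
0–4 s: ½(9 + 12)(4) = 42 m/s
4–7 s: ½(12 + -10)(3) = 3 m/s
7–9 s: ½(-10 + 0)(2) = -10 m/s
Δv = 35 m/s, so v(9) = 7 + (35) = 42 m/s.

42 m/s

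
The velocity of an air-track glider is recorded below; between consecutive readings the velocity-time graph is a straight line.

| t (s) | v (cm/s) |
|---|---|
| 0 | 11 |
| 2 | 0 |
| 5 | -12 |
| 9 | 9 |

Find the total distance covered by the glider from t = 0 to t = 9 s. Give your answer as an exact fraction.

Total distance travelled is ∫|v| dt — sum the magnitudes of each area piece.
0–2 s: |½(11 + 0)(2)| = 11 cm
2–5 s: |½(0 + -12)(3)| = 18 cm
5–9 s: v = 0 at t = 51/7 s; triangle areas 96/7 + 54/7 = 150/7 cm
Total distance = 353/7 cm

353/7 cm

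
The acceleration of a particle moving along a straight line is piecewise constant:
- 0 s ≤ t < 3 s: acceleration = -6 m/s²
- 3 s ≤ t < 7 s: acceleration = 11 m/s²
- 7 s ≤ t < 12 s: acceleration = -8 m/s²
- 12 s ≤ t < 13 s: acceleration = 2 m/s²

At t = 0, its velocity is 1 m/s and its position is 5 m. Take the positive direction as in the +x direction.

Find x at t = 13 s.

On each constant-a segment, Δv = aΔt and Δx = v₀Δt + ½aΔt²; chain segment to segment.
0–3 s: v starts 1 m/s; Δx = 1·3 + ½·-6·3² = -24 m; v ends -17 m/s.
3–7 s: v starts -17 m/s; Δx = -17·4 + ½·11·4² = 20 m; v ends 27 m/s.
7–12 s: v starts 27 m/s; Δx = 27·5 + ½·-8·5² = 35 m; v ends -13 m/s.
12–13 s: v starts -13 m/s; Δx = -13·1 + ½·2·1² = -12 m; v ends -11 m/s.
x(13) = 5 + Σ Δx = 24 m.

24 m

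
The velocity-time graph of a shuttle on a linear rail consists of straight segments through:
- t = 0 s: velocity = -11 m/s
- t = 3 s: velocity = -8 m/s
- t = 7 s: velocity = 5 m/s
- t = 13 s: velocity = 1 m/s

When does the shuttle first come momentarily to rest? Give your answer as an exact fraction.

t = 71/13 s

v changes sign on 3–7 s (from -8 to 5); the graph is linear there, so v = 0 at t = 3 + (8)·(7 − 3)/(5 − -8) = 71/13 s.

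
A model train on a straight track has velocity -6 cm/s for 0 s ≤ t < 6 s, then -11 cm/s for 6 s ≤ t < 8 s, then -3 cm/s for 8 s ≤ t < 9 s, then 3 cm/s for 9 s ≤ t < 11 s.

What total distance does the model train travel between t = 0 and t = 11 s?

67 cm

Total distance travelled is ∫|v| dt — sum the magnitudes of each area piece.
0–6 s: |-6| × 6 = 36 cm
6–8 s: |-11| × 2 = 22 cm
8–9 s: |-3| × 1 = 3 cm
9–11 s: |3| × 2 = 6 cm
Total distance = 67 cm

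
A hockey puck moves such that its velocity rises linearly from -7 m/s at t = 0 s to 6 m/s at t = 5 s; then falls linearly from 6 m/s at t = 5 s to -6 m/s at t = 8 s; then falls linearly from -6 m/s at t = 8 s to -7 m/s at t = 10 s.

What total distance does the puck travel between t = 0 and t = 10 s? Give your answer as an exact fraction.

Distance (not displacement) is the total path length: add the absolute areas under v-t.
0–5 s: v = 0 at t = 35/13 s; triangle areas 245/26 + 90/13 = 425/26 m
5–8 s: v = 0 at t = 6.5 s; triangle areas 4.5 + 4.5 = 9 m
8–10 s: |½(-6 + -7)(2)| = 13 m
Total distance = 997/26 m

997/26 m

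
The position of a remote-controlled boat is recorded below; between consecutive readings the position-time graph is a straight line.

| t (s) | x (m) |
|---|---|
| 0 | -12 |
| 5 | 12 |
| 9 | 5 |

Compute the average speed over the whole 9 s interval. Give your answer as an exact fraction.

31/9 m/s

Average speed = (total path length)/(elapsed time); on a piecewise-linear x-t graph the path length is Σ|Δx|.
0–5 s: |Δx| = |12 − -12| = 24 m
5–9 s: |Δx| = |5 − 12| = 7 m
Total path = 31 m; average speed = 31/9 = 31/9 m/s.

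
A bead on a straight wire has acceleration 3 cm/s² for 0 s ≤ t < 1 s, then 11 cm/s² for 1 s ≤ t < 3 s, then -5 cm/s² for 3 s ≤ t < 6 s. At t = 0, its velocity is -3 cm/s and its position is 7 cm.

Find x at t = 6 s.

71 cm

On each constant-a segment, Δv = aΔt and Δx = v₀Δt + ½aΔt²; chain segment to segment.
0–1 s: v starts -3 cm/s; Δx = -3·1 + ½·3·1² = -1.5 cm; v ends 0 cm/s.
1–3 s: v starts 0 cm/s; Δx = 0·2 + ½·11·2² = 22 cm; v ends 22 cm/s.
3–6 s: v starts 22 cm/s; Δx = 22·3 + ½·-5·3² = 43.5 cm; v ends 7 cm/s.
x(6) = 7 + Σ Δx = 71 cm.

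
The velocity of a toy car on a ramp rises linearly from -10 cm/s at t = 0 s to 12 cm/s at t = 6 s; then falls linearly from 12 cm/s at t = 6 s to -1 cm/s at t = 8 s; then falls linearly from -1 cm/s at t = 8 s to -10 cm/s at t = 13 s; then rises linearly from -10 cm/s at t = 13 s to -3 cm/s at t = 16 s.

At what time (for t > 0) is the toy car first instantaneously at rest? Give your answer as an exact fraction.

v changes sign on 0–6 s (from -10 to 12); the graph is linear there, so v = 0 at t = 0 + (10)·(6 − 0)/(12 − -10) = 30/11 s.

t = 30/11 s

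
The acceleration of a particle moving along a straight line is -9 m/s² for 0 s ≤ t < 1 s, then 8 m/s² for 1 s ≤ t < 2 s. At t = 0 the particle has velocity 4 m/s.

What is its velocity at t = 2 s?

Δv equals the area under the a-t graph; then v = v₀ + Δv.
0–1 s: -9 × 1 = -9 m/s
1–2 s: 8 × 1 = 8 m/s
Δv = -1 m/s, so v(2) = 4 + (-1) = 3 m/s.

3 m/s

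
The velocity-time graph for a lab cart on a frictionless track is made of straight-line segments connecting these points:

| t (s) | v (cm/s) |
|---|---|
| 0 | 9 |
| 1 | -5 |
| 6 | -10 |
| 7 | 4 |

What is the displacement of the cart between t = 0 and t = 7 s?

-38.5 cm

Net displacement equals the area under the velocity-time graph (areas below the axis count negative).
0–1 s: ½(9 + -5)(1) = 2 cm
1–6 s: ½(-5 + -10)(5) = -37.5 cm
6–7 s: ½(-10 + 4)(1) = -3 cm
Net displacement = -38.5 cm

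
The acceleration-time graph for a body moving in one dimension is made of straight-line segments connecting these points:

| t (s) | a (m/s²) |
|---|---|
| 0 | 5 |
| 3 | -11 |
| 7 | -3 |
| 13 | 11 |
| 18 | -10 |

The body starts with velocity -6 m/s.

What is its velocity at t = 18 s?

-16.5 m/s

Δv equals the area under the a-t graph; then v = v₀ + Δv.
0–3 s: ½(5 + -11)(3) = -9 m/s
3–7 s: ½(-11 + -3)(4) = -28 m/s
7–13 s: ½(-3 + 11)(6) = 24 m/s
13–18 s: ½(11 + -10)(5) = 2.5 m/s
Δv = -10.5 m/s, so v(18) = -6 + (-10.5) = -16.5 m/s.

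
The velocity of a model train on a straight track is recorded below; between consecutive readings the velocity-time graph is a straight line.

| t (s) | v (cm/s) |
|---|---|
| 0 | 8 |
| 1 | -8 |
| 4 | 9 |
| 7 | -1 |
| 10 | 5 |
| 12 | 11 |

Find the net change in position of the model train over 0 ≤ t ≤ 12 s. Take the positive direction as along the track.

35.5 cm

Displacement is the signed area under the v-t curve.
0–1 s: ½(8 + -8)(1) = 0 cm
1–4 s: ½(-8 + 9)(3) = 1.5 cm
4–7 s: ½(9 + -1)(3) = 12 cm
7–10 s: ½(-1 + 5)(3) = 6 cm
10–12 s: ½(5 + 11)(2) = 16 cm
Net displacement = 35.5 cm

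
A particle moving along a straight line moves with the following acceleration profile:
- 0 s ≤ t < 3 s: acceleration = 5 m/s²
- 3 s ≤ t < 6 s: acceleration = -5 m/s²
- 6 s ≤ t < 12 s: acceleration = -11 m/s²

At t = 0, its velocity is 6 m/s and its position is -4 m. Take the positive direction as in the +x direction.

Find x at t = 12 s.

-85 m

On each constant-a segment, Δv = aΔt and Δx = v₀Δt + ½aΔt²; chain segment to segment.
0–3 s: v starts 6 m/s; Δx = 6·3 + ½·5·3² = 40.5 m; v ends 21 m/s.
3–6 s: v starts 21 m/s; Δx = 21·3 + ½·-5·3² = 40.5 m; v ends 6 m/s.
6–12 s: v starts 6 m/s; Δx = 6·6 + ½·-11·6² = -162 m; v ends -60 m/s.
x(12) = -4 + Σ Δx = -85 m.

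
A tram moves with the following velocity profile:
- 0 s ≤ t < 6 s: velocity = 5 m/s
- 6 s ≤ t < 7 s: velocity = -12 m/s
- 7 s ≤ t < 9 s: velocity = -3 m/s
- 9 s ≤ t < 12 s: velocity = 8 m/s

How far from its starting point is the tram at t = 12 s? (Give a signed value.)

Displacement is the signed area under the v-t curve.
0–6 s: 5 × 6 = 30 m
6–7 s: -12 × 1 = -12 m
7–9 s: -3 × 2 = -6 m
9–12 s: 8 × 3 = 24 m
Net displacement = 36 m

36 m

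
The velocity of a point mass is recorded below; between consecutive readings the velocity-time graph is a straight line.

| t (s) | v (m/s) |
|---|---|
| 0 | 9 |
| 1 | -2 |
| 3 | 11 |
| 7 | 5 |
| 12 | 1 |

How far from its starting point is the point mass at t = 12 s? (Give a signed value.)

59.5 m

Net displacement equals the area under the velocity-time graph (areas below the axis count negative).
0–1 s: ½(9 + -2)(1) = 3.5 m
1–3 s: ½(-2 + 11)(2) = 9 m
3–7 s: ½(11 + 5)(4) = 32 m
7–12 s: ½(5 + 1)(5) = 15 m
Net displacement = 59.5 m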